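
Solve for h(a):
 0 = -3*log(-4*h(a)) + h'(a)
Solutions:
 -Integral(1/(log(-_y) + 2*log(2)), (_y, h(a)))/3 = C1 - a


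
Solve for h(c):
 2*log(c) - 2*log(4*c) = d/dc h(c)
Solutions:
 h(c) = C1 - 4*c*log(2)


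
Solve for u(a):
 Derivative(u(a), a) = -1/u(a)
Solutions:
 u(a) = -sqrt(C1 - 2*a)
 u(a) = sqrt(C1 - 2*a)


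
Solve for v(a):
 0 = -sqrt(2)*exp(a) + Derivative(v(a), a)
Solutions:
 v(a) = C1 + sqrt(2)*exp(a)


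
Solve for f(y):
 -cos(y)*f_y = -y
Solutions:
 f(y) = C1 + Integral(y/cos(y), y)


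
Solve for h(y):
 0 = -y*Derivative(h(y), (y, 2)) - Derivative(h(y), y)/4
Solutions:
 h(y) = C1 + C2*y^(3/4)


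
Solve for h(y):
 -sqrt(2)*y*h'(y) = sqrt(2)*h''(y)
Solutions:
 h(y) = C1 + C2*erf(sqrt(2)*y/2)


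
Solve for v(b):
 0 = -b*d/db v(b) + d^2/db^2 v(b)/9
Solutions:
 v(b) = C1 + C2*erfi(3*sqrt(2)*b/2)


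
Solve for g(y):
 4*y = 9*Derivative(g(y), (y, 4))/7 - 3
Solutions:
 g(y) = C1 + C2*y + C3*y^2 + C4*y^3 + 7*y^5/270 + 7*y^4/72


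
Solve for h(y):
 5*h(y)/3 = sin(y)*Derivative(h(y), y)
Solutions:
 h(y) = C1*(cos(y) - 1)^(5/6)/(cos(y) + 1)^(5/6)


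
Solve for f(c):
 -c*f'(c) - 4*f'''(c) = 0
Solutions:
 f(c) = C1 + Integral(C2*airyai(-2^(1/3)*c/2) + C3*airybi(-2^(1/3)*c/2), c)


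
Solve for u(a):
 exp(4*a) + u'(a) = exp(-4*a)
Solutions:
 u(a) = C1 - cosh(4*a)/2


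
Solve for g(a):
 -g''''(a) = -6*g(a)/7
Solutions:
 g(a) = C1*exp(-6^(1/4)*7^(3/4)*a/7) + C2*exp(6^(1/4)*7^(3/4)*a/7) + C3*sin(6^(1/4)*7^(3/4)*a/7) + C4*cos(6^(1/4)*7^(3/4)*a/7)


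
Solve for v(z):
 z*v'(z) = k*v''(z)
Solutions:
 v(z) = C1 + C2*erf(sqrt(2)*z*sqrt(-1/k)/2)/sqrt(-1/k)


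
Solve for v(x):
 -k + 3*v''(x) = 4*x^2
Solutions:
 v(x) = C1 + C2*x + k*x^2/6 + x^4/9


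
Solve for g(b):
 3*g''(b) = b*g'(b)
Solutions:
 g(b) = C1 + C2*erfi(sqrt(6)*b/6)


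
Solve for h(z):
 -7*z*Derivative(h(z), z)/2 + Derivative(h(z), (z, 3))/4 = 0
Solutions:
 h(z) = C1 + Integral(C2*airyai(14^(1/3)*z) + C3*airybi(14^(1/3)*z), z)


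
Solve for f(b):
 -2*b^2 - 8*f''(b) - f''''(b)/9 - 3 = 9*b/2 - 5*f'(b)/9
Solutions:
 f(b) = C1 + C2*exp(2^(1/3)*b*(-2^(1/3)*(5 + 7*sqrt(1129))^(1/3)/4 + 12/(5 + 7*sqrt(1129))^(1/3)))*sin(2^(1/3)*sqrt(3)*b*(12/(5 + 7*sqrt(1129))^(1/3) + 2^(1/3)*(5 + 7*sqrt(1129))^(1/3)/4)) + C3*exp(2^(1/3)*b*(-2^(1/3)*(5 + 7*sqrt(1129))^(1/3)/4 + 12/(5 + 7*sqrt(1129))^(1/3)))*cos(2^(1/3)*sqrt(3)*b*(12/(5 + 7*sqrt(1129))^(1/3) + 2^(1/3)*(5 + 7*sqrt(1129))^(1/3)/4)) + C4*exp(2^(1/3)*b*(-24/(5 + 7*sqrt(1129))^(1/3) + 2^(1/3)*(5 + 7*sqrt(1129))^(1/3)/2)) + 6*b^3/5 + 5589*b^2/100 + 201879*b/125


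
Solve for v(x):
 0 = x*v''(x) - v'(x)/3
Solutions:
 v(x) = C1 + C2*x^(4/3)


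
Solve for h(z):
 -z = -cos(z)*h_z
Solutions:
 h(z) = C1 + Integral(z/cos(z), z)


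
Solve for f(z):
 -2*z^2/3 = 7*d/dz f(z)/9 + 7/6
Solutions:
 f(z) = C1 - 2*z^3/7 - 3*z/2


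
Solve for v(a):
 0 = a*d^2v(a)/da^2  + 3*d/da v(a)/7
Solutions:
 v(a) = C1 + C2*a^(4/7)


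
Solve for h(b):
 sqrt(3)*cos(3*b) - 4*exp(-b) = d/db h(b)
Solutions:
 h(b) = C1 + sqrt(3)*sin(3*b)/3 + 4*exp(-b)


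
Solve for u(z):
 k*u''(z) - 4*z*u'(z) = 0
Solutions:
 u(z) = C1 + C2*erf(sqrt(2)*z*sqrt(-1/k))/sqrt(-1/k)


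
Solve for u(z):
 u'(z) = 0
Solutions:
 u(z) = C1


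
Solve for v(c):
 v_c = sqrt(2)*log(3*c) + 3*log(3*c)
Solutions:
 v(c) = C1 + sqrt(2)*c*log(c) + 3*c*log(c) - 3*c - sqrt(2)*c + c*log(3^(sqrt(2) + 3))


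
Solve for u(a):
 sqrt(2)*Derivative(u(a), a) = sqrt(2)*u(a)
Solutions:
 u(a) = C1*exp(a)


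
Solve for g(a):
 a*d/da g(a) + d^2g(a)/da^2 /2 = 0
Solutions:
 g(a) = C1 + C2*erf(a)


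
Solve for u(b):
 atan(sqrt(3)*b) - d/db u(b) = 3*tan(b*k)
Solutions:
 u(b) = C1 + b*atan(sqrt(3)*b) - 3*Piecewise((-log(cos(b*k))/k, Ne(k, 0)), (0, True)) - sqrt(3)*log(3*b^2 + 1)/6


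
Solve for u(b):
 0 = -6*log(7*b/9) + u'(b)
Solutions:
 u(b) = C1 + 6*b*log(b) - 6*b + b*log(117649/531441)


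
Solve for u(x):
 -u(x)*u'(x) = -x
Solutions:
 u(x) = -sqrt(C1 + x^2)
 u(x) = sqrt(C1 + x^2)


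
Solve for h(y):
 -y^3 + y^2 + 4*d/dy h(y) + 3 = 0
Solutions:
 h(y) = C1 + y^4/16 - y^3/12 - 3*y/4


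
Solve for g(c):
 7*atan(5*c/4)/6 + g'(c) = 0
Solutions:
 g(c) = C1 - 7*c*atan(5*c/4)/6 + 7*log(25*c^2 + 16)/15


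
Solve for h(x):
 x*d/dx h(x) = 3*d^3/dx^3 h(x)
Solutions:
 h(x) = C1 + Integral(C2*airyai(3^(2/3)*x/3) + C3*airybi(3^(2/3)*x/3), x)


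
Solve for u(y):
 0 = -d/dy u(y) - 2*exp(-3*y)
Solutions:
 u(y) = C1 + 2*exp(-3*y)/3


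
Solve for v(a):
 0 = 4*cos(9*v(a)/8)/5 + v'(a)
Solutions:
 4*a/5 - 4*log(sin(9*v(a)/8) - 1)/9 + 4*log(sin(9*v(a)/8) + 1)/9 = C1


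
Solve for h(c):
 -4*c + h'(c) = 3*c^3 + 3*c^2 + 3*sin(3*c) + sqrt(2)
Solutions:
 h(c) = C1 + 3*c^4/4 + c^3 + 2*c^2 + sqrt(2)*c - cos(3*c)


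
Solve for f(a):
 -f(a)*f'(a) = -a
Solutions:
 f(a) = -sqrt(C1 + a^2)
 f(a) = sqrt(C1 + a^2)


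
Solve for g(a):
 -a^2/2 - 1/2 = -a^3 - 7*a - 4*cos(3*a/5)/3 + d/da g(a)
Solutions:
 g(a) = C1 + a^4/4 - a^3/6 + 7*a^2/2 - a/2 + 20*sin(3*a/5)/9


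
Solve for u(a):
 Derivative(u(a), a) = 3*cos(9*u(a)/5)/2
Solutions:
 -3*a/2 - 5*log(sin(9*u(a)/5) - 1)/18 + 5*log(sin(9*u(a)/5) + 1)/18 = C1


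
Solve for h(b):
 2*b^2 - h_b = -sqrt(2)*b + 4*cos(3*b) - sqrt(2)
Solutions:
 h(b) = C1 + 2*b^3/3 + sqrt(2)*b^2/2 + sqrt(2)*b - 4*sin(3*b)/3


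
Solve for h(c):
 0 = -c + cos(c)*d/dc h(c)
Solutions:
 h(c) = C1 + Integral(c/cos(c), c)


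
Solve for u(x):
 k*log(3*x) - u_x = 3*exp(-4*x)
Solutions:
 u(x) = C1 + k*x*log(x) + k*x*(-1 + log(3)) + 3*exp(-4*x)/4


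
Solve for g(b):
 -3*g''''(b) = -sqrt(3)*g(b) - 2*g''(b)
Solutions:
 g(b) = C1*exp(-sqrt(3)*b*sqrt(1 + sqrt(1 + 3*sqrt(3)))/3) + C2*exp(sqrt(3)*b*sqrt(1 + sqrt(1 + 3*sqrt(3)))/3) + C3*sin(sqrt(3)*b*sqrt(-1 + sqrt(1 + 3*sqrt(3)))/3) + C4*cosh(sqrt(3)*b*sqrt(1 - sqrt(1 + 3*sqrt(3)))/3)


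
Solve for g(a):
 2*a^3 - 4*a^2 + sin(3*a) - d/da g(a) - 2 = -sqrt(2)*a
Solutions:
 g(a) = C1 + a^4/2 - 4*a^3/3 + sqrt(2)*a^2/2 - 2*a - cos(3*a)/3


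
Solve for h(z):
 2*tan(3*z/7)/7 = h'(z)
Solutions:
 h(z) = C1 - 2*log(cos(3*z/7))/3


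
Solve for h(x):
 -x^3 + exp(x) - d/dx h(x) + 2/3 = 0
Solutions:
 h(x) = C1 - x^4/4 + 2*x/3 + exp(x)


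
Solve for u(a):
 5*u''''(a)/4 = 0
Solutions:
 u(a) = C1 + C2*a + C3*a^2 + C4*a^3


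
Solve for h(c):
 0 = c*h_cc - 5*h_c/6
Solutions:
 h(c) = C1 + C2*c^(11/6)


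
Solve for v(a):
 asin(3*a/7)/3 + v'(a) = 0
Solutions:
 v(a) = C1 - a*asin(3*a/7)/3 - sqrt(49 - 9*a^2)/9


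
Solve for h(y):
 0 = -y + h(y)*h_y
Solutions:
 h(y) = -sqrt(C1 + y^2)
 h(y) = sqrt(C1 + y^2)


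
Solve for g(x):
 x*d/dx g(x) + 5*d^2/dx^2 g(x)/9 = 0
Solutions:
 g(x) = C1 + C2*erf(3*sqrt(10)*x/10)


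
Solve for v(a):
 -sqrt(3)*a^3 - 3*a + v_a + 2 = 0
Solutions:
 v(a) = C1 + sqrt(3)*a^4/4 + 3*a^2/2 - 2*a


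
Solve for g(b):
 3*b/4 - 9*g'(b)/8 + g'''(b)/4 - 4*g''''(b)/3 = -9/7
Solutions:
 g(b) = C1 + C2*exp(b*((24*sqrt(5178) + 1727)^(-1/3) + 2 + (24*sqrt(5178) + 1727)^(1/3))/32)*sin(sqrt(3)*b*(-(24*sqrt(5178) + 1727)^(1/3) + (24*sqrt(5178) + 1727)^(-1/3))/32) + C3*exp(b*((24*sqrt(5178) + 1727)^(-1/3) + 2 + (24*sqrt(5178) + 1727)^(1/3))/32)*cos(sqrt(3)*b*(-(24*sqrt(5178) + 1727)^(1/3) + (24*sqrt(5178) + 1727)^(-1/3))/32) + C4*exp(b*(-(24*sqrt(5178) + 1727)^(1/3) - 1/(24*sqrt(5178) + 1727)^(1/3) + 1)/16) + b^2/3 + 8*b/7


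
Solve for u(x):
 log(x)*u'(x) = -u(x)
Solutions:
 u(x) = C1*exp(-li(x))


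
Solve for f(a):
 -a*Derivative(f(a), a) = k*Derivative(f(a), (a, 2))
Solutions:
 f(a) = C1 + C2*sqrt(k)*erf(sqrt(2)*a*sqrt(1/k)/2)


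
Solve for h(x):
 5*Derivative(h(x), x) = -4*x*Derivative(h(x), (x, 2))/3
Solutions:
 h(x) = C1 + C2/x^(11/4)


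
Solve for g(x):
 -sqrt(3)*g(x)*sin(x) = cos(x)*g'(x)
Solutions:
 g(x) = C1*cos(x)^(sqrt(3))


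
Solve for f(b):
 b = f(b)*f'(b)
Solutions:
 f(b) = -sqrt(C1 + b^2)
 f(b) = sqrt(C1 + b^2)


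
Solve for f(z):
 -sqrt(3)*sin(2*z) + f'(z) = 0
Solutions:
 f(z) = C1 - sqrt(3)*cos(2*z)/2


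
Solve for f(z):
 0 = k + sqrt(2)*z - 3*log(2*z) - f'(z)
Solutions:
 f(z) = C1 + k*z + sqrt(2)*z^2/2 - 3*z*log(z) - z*log(8) + 3*z


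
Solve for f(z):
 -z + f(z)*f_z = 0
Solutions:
 f(z) = -sqrt(C1 + z^2)
 f(z) = sqrt(C1 + z^2)


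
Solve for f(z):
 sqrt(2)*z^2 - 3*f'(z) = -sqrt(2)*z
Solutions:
 f(z) = C1 + sqrt(2)*z^3/9 + sqrt(2)*z^2/6


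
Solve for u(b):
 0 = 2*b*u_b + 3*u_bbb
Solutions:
 u(b) = C1 + Integral(C2*airyai(-2^(1/3)*3^(2/3)*b/3) + C3*airybi(-2^(1/3)*3^(2/3)*b/3), b)


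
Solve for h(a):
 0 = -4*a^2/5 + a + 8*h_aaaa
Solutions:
 h(a) = C1 + C2*a + C3*a^2 + C4*a^3 + a^6/3600 - a^5/960


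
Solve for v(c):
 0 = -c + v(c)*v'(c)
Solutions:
 v(c) = -sqrt(C1 + c^2)
 v(c) = sqrt(C1 + c^2)


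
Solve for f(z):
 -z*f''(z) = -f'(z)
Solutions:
 f(z) = C1 + C2*z^2


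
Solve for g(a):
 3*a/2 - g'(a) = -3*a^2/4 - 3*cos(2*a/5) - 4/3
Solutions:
 g(a) = C1 + a^3/4 + 3*a^2/4 + 4*a/3 + 15*sin(2*a/5)/2


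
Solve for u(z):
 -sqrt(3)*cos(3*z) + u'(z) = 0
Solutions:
 u(z) = C1 + sqrt(3)*sin(3*z)/3


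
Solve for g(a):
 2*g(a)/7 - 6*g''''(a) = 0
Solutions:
 g(a) = C1*exp(-21^(3/4)*a/21) + C2*exp(21^(3/4)*a/21) + C3*sin(21^(3/4)*a/21) + C4*cos(21^(3/4)*a/21)


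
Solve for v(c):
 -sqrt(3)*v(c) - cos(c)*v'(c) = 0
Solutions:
 v(c) = C1*(sin(c) - 1)^(sqrt(3)/2)/(sin(c) + 1)^(sqrt(3)/2)


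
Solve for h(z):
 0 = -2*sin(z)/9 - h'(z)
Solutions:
 h(z) = C1 + 2*cos(z)/9


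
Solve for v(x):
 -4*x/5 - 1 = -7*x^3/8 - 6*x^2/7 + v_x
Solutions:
 v(x) = C1 + 7*x^4/32 + 2*x^3/7 - 2*x^2/5 - x


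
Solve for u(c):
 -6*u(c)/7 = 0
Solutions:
 u(c) = 0


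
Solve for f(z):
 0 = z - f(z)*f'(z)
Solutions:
 f(z) = -sqrt(C1 + z^2)
 f(z) = sqrt(C1 + z^2)


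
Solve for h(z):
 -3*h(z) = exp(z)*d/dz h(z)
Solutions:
 h(z) = C1*exp(3*exp(-z))


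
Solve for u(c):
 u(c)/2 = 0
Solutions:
 u(c) = 0


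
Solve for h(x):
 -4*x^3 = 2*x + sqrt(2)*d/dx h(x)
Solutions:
 h(x) = C1 - sqrt(2)*x^4/2 - sqrt(2)*x^2/2


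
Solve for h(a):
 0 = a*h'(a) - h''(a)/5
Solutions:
 h(a) = C1 + C2*erfi(sqrt(10)*a/2)


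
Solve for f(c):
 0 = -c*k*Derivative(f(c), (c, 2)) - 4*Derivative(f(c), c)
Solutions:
 f(c) = C1 + c^(((re(k) - 4)*re(k) + im(k)^2)/(re(k)^2 + im(k)^2))*(C2*sin(4*log(c)*Abs(im(k))/(re(k)^2 + im(k)^2)) + C3*cos(4*log(c)*im(k)/(re(k)^2 + im(k)^2)))


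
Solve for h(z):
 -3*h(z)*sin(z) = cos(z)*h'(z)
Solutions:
 h(z) = C1*cos(z)^3


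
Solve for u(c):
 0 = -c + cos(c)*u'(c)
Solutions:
 u(c) = C1 + Integral(c/cos(c), c)


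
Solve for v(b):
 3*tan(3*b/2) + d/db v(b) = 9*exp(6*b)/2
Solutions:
 v(b) = C1 + 3*exp(6*b)/4 + 2*log(cos(3*b/2))


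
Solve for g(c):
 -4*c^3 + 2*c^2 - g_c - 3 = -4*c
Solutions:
 g(c) = C1 - c^4 + 2*c^3/3 + 2*c^2 - 3*c


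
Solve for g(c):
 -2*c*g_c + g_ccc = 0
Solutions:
 g(c) = C1 + Integral(C2*airyai(2^(1/3)*c) + C3*airybi(2^(1/3)*c), c)


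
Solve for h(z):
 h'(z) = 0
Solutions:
 h(z) = C1


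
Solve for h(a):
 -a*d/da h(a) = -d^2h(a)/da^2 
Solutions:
 h(a) = C1 + C2*erfi(sqrt(2)*a/2)


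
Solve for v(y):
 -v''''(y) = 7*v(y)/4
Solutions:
 v(y) = (C1*sin(7^(1/4)*y/2) + C2*cos(7^(1/4)*y/2))*exp(-7^(1/4)*y/2) + (C3*sin(7^(1/4)*y/2) + C4*cos(7^(1/4)*y/2))*exp(7^(1/4)*y/2)


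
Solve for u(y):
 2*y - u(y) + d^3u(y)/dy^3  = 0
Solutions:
 u(y) = C3*exp(y) + 2*y + (C1*sin(sqrt(3)*y/2) + C2*cos(sqrt(3)*y/2))*exp(-y/2)


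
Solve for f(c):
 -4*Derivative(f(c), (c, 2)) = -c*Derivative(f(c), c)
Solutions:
 f(c) = C1 + C2*erfi(sqrt(2)*c/4)


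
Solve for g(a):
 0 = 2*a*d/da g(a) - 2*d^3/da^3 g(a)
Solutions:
 g(a) = C1 + Integral(C2*airyai(a) + C3*airybi(a), a)


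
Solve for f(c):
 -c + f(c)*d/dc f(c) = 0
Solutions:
 f(c) = -sqrt(C1 + c^2)
 f(c) = sqrt(C1 + c^2)


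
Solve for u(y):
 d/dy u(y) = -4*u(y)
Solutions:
 u(y) = C1*exp(-4*y)


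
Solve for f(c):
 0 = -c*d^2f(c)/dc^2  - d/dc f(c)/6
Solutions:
 f(c) = C1 + C2*c^(5/6)


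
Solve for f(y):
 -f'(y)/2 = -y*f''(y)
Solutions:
 f(y) = C1 + C2*y^(3/2)


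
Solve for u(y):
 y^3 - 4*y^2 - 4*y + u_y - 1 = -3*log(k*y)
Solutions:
 u(y) = C1 - y^4/4 + 4*y^3/3 + 2*y^2 - 3*y*log(k*y) + 4*y


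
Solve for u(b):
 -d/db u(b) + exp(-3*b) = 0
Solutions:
 u(b) = C1 - exp(-3*b)/3


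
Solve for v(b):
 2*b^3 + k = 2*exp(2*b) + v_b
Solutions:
 v(b) = C1 + b^4/2 + b*k - exp(2*b)


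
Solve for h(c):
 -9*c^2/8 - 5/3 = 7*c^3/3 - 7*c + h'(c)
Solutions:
 h(c) = C1 - 7*c^4/12 - 3*c^3/8 + 7*c^2/2 - 5*c/3


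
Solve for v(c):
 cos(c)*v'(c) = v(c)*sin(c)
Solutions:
 v(c) = C1/cos(c)


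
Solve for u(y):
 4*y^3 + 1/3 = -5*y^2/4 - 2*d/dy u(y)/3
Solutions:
 u(y) = C1 - 3*y^4/2 - 5*y^3/8 - y/2


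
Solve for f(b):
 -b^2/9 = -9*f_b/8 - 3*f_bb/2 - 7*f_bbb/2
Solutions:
 f(b) = C1 + 8*b^3/243 - 32*b^2/243 - 64*b/243 + (C2*sin(3*sqrt(6)*b/14) + C3*cos(3*sqrt(6)*b/14))*exp(-3*b/14)


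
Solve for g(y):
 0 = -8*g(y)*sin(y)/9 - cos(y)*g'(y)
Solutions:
 g(y) = C1*cos(y)^(8/9)


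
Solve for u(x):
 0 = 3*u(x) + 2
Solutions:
 u(x) = -2/3


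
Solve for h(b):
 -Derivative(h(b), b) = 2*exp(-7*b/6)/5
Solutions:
 h(b) = C1 + 12*exp(-7*b/6)/35


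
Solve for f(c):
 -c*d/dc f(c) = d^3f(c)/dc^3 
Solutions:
 f(c) = C1 + Integral(C2*airyai(-c) + C3*airybi(-c), c)


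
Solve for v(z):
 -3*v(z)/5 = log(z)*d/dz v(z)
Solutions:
 v(z) = C1*exp(-3*li(z)/5)


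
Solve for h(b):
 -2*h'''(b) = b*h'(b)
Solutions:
 h(b) = C1 + Integral(C2*airyai(-2^(2/3)*b/2) + C3*airybi(-2^(2/3)*b/2), b)


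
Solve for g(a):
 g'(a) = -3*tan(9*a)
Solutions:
 g(a) = C1 + log(cos(9*a))/3


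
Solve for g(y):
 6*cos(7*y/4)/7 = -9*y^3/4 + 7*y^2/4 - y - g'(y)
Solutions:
 g(y) = C1 - 9*y^4/16 + 7*y^3/12 - y^2/2 - 24*sin(7*y/4)/49


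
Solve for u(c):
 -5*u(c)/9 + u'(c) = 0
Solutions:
 u(c) = C1*exp(5*c/9)


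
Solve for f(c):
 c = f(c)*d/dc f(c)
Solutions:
 f(c) = -sqrt(C1 + c^2)
 f(c) = sqrt(C1 + c^2)


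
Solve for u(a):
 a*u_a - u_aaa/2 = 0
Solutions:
 u(a) = C1 + Integral(C2*airyai(2^(1/3)*a) + C3*airybi(2^(1/3)*a), a)


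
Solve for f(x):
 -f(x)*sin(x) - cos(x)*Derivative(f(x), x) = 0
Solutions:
 f(x) = C1*cos(x)


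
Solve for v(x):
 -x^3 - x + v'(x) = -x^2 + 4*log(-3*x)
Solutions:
 v(x) = C1 + x^4/4 - x^3/3 + x^2/2 + 4*x*log(-x) + 4*x*(-1 + log(3))


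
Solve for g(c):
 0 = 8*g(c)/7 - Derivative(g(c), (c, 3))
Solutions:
 g(c) = C3*exp(2*7^(2/3)*c/7) + (C1*sin(sqrt(3)*7^(2/3)*c/7) + C2*cos(sqrt(3)*7^(2/3)*c/7))*exp(-7^(2/3)*c/7)


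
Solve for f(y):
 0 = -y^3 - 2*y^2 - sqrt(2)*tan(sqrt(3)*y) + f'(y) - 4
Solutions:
 f(y) = C1 + y^4/4 + 2*y^3/3 + 4*y - sqrt(6)*log(cos(sqrt(3)*y))/3


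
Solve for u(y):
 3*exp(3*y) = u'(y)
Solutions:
 u(y) = C1 + exp(3*y)


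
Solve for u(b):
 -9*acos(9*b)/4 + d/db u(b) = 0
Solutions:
 u(b) = C1 + 9*b*acos(9*b)/4 - sqrt(1 - 81*b^2)/4


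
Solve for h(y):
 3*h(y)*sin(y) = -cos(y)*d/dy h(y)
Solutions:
 h(y) = C1*cos(y)^3


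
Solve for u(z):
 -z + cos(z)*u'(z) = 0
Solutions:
 u(z) = C1 + Integral(z/cos(z), z)


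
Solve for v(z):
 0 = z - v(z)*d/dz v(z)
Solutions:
 v(z) = -sqrt(C1 + z^2)
 v(z) = sqrt(C1 + z^2)


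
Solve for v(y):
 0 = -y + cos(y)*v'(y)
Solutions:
 v(y) = C1 + Integral(y/cos(y), y)


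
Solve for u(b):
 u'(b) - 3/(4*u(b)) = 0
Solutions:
 u(b) = -sqrt(C1 + 6*b)/2
 u(b) = sqrt(C1 + 6*b)/2


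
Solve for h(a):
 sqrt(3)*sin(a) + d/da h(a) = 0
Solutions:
 h(a) = C1 + sqrt(3)*cos(a)


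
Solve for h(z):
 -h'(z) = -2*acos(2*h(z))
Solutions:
 Integral(1/acos(2*_y), (_y, h(z))) = C1 + 2*z


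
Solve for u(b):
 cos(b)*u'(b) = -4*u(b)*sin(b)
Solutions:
 u(b) = C1*cos(b)^4


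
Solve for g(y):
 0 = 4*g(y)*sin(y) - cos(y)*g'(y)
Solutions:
 g(y) = C1/cos(y)^4


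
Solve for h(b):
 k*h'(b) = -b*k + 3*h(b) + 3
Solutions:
 h(b) = C1*exp(3*b/k) + b*k/3 + k^2/9 - 1


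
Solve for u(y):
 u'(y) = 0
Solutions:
 u(y) = C1


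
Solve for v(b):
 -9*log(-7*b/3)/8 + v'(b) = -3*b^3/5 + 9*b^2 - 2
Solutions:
 v(b) = C1 - 3*b^4/20 + 3*b^3 + 9*b*log(-b)/8 + b*(-25 - 9*log(3) + 9*log(7))/8


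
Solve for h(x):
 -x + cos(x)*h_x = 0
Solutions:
 h(x) = C1 + Integral(x/cos(x), x)


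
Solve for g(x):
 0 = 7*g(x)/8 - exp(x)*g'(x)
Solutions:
 g(x) = C1*exp(-7*exp(-x)/8)


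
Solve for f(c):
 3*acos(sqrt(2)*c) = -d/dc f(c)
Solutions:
 f(c) = C1 - 3*c*acos(sqrt(2)*c) + 3*sqrt(2)*sqrt(1 - 2*c^2)/2


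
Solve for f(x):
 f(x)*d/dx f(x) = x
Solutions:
 f(x) = -sqrt(C1 + x^2)
 f(x) = sqrt(C1 + x^2)


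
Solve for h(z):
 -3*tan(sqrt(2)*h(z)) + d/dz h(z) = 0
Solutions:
 h(z) = sqrt(2)*(pi - asin(C1*exp(3*sqrt(2)*z)))/2
 h(z) = sqrt(2)*asin(C1*exp(3*sqrt(2)*z))/2


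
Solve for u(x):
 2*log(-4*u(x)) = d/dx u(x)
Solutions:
 -Integral(1/(log(-_y) + 2*log(2)), (_y, u(x)))/2 = C1 - x


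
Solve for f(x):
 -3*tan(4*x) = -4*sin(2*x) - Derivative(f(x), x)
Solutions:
 f(x) = C1 - 3*log(cos(4*x))/4 + 2*cos(2*x)


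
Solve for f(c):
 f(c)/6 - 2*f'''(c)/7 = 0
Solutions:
 f(c) = C3*exp(126^(1/3)*c/6) + (C1*sin(14^(1/3)*3^(1/6)*c/4) + C2*cos(14^(1/3)*3^(1/6)*c/4))*exp(-126^(1/3)*c/12)


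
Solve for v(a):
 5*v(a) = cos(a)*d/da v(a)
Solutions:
 v(a) = C1*sqrt(sin(a) + 1)*(sin(a)^2 + 2*sin(a) + 1)/(sqrt(sin(a) - 1)*(sin(a)^2 - 2*sin(a) + 1))


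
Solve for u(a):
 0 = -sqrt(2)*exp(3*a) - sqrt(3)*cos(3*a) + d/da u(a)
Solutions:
 u(a) = C1 + sqrt(2)*exp(3*a)/3 + sqrt(3)*sin(3*a)/3


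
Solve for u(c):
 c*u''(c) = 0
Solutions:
 u(c) = C1 + C2*c


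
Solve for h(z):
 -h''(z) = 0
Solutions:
 h(z) = C1 + C2*z


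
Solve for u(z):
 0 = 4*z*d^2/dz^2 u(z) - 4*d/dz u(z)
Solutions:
 u(z) = C1 + C2*z^2


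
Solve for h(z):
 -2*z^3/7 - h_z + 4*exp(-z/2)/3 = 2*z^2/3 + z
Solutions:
 h(z) = C1 - z^4/14 - 2*z^3/9 - z^2/2 - 8*exp(-z/2)/3


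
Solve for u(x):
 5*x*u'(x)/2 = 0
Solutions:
 u(x) = C1


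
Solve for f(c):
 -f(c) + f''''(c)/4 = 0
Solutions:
 f(c) = C1*exp(-sqrt(2)*c) + C2*exp(sqrt(2)*c) + C3*sin(sqrt(2)*c) + C4*cos(sqrt(2)*c)


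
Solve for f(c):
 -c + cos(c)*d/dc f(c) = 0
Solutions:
 f(c) = C1 + Integral(c/cos(c), c)


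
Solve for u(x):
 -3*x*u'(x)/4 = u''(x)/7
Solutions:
 u(x) = C1 + C2*erf(sqrt(42)*x/4)


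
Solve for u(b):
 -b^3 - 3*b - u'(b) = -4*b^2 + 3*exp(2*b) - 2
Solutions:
 u(b) = C1 - b^4/4 + 4*b^3/3 - 3*b^2/2 + 2*b - 3*exp(2*b)/2


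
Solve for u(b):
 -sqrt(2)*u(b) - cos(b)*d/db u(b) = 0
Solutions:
 u(b) = C1*(sin(b) - 1)^(sqrt(2)/2)/(sin(b) + 1)^(sqrt(2)/2)


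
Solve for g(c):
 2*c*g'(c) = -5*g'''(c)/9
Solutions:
 g(c) = C1 + Integral(C2*airyai(-18^(1/3)*5^(2/3)*c/5) + C3*airybi(-18^(1/3)*5^(2/3)*c/5), c)


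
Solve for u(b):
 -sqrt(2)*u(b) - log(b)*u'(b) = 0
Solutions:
 u(b) = C1*exp(-sqrt(2)*li(b))


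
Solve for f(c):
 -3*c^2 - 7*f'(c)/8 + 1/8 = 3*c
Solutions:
 f(c) = C1 - 8*c^3/7 - 12*c^2/7 + c/7


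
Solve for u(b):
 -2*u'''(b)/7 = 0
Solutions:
 u(b) = C1 + C2*b + C3*b^2


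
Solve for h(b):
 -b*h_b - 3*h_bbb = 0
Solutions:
 h(b) = C1 + Integral(C2*airyai(-3^(2/3)*b/3) + C3*airybi(-3^(2/3)*b/3), b)


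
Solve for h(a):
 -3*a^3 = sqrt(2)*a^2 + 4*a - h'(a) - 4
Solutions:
 h(a) = C1 + 3*a^4/4 + sqrt(2)*a^3/3 + 2*a^2 - 4*a


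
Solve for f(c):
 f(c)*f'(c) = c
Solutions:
 f(c) = -sqrt(C1 + c^2)
 f(c) = sqrt(C1 + c^2)


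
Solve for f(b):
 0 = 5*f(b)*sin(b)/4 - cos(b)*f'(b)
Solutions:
 f(b) = C1/cos(b)^(5/4)


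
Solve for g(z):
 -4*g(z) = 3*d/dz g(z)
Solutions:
 g(z) = C1*exp(-4*z/3)


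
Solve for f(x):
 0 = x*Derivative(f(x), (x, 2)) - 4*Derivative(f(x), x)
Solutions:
 f(x) = C1 + C2*x^5


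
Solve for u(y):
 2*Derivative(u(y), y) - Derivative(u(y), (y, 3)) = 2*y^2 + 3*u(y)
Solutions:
 u(y) = C1*exp(6^(1/3)*y*(4*3^(1/3)/(sqrt(633) + 27)^(1/3) + 2^(1/3)*(sqrt(633) + 27)^(1/3))/12)*sin(2^(1/3)*3^(1/6)*y*(-2^(1/3)*3^(2/3)*(sqrt(633) + 27)^(1/3)/12 + (sqrt(633) + 27)^(-1/3))) + C2*exp(6^(1/3)*y*(4*3^(1/3)/(sqrt(633) + 27)^(1/3) + 2^(1/3)*(sqrt(633) + 27)^(1/3))/12)*cos(2^(1/3)*3^(1/6)*y*(-2^(1/3)*3^(2/3)*(sqrt(633) + 27)^(1/3)/12 + (sqrt(633) + 27)^(-1/3))) + C3*exp(-6^(1/3)*y*(4*3^(1/3)/(sqrt(633) + 27)^(1/3) + 2^(1/3)*(sqrt(633) + 27)^(1/3))/6) - 2*y^2/3 - 8*y/9 - 16/27


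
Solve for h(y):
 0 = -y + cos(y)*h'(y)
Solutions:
 h(y) = C1 + Integral(y/cos(y), y)


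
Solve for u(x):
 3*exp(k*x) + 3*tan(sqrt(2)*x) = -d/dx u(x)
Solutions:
 u(x) = C1 - 3*Piecewise((exp(k*x)/k, Ne(k, 0)), (x, True)) + 3*sqrt(2)*log(cos(sqrt(2)*x))/2


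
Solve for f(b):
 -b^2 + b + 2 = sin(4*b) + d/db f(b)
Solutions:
 f(b) = C1 - b^3/3 + b^2/2 + 2*b + cos(4*b)/4


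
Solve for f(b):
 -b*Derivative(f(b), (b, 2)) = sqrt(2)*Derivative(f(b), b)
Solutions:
 f(b) = C1 + C2*b^(1 - sqrt(2))


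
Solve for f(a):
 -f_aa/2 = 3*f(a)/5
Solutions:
 f(a) = C1*sin(sqrt(30)*a/5) + C2*cos(sqrt(30)*a/5)


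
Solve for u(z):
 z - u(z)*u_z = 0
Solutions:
 u(z) = -sqrt(C1 + z^2)
 u(z) = sqrt(C1 + z^2)


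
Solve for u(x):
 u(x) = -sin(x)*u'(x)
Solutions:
 u(x) = C1*sqrt(cos(x) + 1)/sqrt(cos(x) - 1)


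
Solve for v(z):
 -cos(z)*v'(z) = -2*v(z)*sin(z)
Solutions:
 v(z) = C1/cos(z)^2


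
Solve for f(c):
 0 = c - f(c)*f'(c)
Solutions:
 f(c) = -sqrt(C1 + c^2)
 f(c) = sqrt(C1 + c^2)


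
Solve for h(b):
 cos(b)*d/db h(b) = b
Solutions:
 h(b) = C1 + Integral(b/cos(b), b)


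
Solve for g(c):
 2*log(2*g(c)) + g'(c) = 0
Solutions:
 Integral(1/(log(_y) + log(2)), (_y, g(c)))/2 = C1 - c


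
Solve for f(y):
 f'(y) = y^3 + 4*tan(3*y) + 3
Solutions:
 f(y) = C1 + y^4/4 + 3*y - 4*log(cos(3*y))/3


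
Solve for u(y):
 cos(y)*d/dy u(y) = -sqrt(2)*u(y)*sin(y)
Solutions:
 u(y) = C1*cos(y)^(sqrt(2))


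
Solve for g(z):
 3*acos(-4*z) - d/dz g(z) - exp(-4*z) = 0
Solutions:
 g(z) = C1 + 3*z*acos(-4*z) + 3*sqrt(1 - 16*z^2)/4 + exp(-4*z)/4


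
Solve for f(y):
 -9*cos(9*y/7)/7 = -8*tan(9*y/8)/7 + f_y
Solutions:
 f(y) = C1 - 64*log(cos(9*y/8))/63 - sin(9*y/7)


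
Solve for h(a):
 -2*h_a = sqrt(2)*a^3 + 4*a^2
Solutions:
 h(a) = C1 - sqrt(2)*a^4/8 - 2*a^3/3


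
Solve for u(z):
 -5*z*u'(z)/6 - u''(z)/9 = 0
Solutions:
 u(z) = C1 + C2*erf(sqrt(15)*z/2)


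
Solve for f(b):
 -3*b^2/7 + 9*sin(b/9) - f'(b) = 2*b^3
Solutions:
 f(b) = C1 - b^4/2 - b^3/7 - 81*cos(b/9)


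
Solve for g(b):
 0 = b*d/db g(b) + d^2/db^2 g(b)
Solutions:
 g(b) = C1 + C2*erf(sqrt(2)*b/2)


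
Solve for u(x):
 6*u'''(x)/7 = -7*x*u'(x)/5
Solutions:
 u(x) = C1 + Integral(C2*airyai(-210^(2/3)*x/30) + C3*airybi(-210^(2/3)*x/30), x)


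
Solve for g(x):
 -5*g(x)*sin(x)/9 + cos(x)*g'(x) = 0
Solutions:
 g(x) = C1/cos(x)^(5/9)


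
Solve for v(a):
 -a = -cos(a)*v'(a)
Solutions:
 v(a) = C1 + Integral(a/cos(a), a)


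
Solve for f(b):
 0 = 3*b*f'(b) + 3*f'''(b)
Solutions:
 f(b) = C1 + Integral(C2*airyai(-b) + C3*airybi(-b), b)


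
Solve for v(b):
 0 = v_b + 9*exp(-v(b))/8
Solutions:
 v(b) = log(C1 - 9*b/8)


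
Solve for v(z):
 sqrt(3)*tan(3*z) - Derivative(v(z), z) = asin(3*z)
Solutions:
 v(z) = C1 - z*asin(3*z) - sqrt(1 - 9*z^2)/3 - sqrt(3)*log(cos(3*z))/3


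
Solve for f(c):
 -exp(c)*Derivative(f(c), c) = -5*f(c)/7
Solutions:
 f(c) = C1*exp(-5*exp(-c)/7)


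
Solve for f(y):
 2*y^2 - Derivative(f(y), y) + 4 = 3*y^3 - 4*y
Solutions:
 f(y) = C1 - 3*y^4/4 + 2*y^3/3 + 2*y^2 + 4*y


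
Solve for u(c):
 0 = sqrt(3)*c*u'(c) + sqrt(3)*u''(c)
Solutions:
 u(c) = C1 + C2*erf(sqrt(2)*c/2)


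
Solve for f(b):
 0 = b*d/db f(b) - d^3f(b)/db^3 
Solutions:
 f(b) = C1 + Integral(C2*airyai(b) + C3*airybi(b), b)


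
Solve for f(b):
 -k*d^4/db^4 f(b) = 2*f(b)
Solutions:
 f(b) = C1*exp(-2^(1/4)*b*(-1/k)^(1/4)) + C2*exp(2^(1/4)*b*(-1/k)^(1/4)) + C3*exp(-2^(1/4)*I*b*(-1/k)^(1/4)) + C4*exp(2^(1/4)*I*b*(-1/k)^(1/4))


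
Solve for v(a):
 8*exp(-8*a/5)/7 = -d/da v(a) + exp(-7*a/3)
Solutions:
 v(a) = C1 - 3*exp(-7*a/3)/7 + 5*exp(-8*a/5)/7


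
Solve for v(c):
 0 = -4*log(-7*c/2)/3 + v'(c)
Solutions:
 v(c) = C1 + 4*c*log(-c)/3 + 4*c*(-1 - log(2) + log(7))/3


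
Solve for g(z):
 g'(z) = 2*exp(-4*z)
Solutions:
 g(z) = C1 - exp(-4*z)/2


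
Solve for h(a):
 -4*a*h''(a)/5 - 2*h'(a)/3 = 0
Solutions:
 h(a) = C1 + C2*a^(1/6)


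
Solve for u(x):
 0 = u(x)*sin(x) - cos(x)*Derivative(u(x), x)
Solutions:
 u(x) = C1/cos(x)


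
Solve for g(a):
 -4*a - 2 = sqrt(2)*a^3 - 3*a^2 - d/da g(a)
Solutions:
 g(a) = C1 + sqrt(2)*a^4/4 - a^3 + 2*a^2 + 2*a


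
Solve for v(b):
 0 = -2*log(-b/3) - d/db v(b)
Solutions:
 v(b) = C1 - 2*b*log(-b) + 2*b*(1 + log(3))


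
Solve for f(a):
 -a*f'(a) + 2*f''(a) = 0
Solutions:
 f(a) = C1 + C2*erfi(a/2)


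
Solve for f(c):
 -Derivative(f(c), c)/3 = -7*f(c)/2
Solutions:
 f(c) = C1*exp(21*c/2)


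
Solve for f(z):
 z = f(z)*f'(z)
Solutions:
 f(z) = -sqrt(C1 + z^2)
 f(z) = sqrt(C1 + z^2)


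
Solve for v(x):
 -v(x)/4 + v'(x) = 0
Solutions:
 v(x) = C1*exp(x/4)


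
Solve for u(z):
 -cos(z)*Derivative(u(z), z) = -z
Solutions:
 u(z) = C1 + Integral(z/cos(z), z)


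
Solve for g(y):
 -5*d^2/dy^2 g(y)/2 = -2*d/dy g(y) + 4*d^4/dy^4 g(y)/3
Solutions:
 g(y) = C1 + C2*exp(2^(1/3)*y*(-(24 + sqrt(826))^(1/3) + 5*2^(1/3)/(24 + sqrt(826))^(1/3))/8)*sin(2^(1/3)*sqrt(3)*y*(5*2^(1/3)/(24 + sqrt(826))^(1/3) + (24 + sqrt(826))^(1/3))/8) + C3*exp(2^(1/3)*y*(-(24 + sqrt(826))^(1/3) + 5*2^(1/3)/(24 + sqrt(826))^(1/3))/8)*cos(2^(1/3)*sqrt(3)*y*(5*2^(1/3)/(24 + sqrt(826))^(1/3) + (24 + sqrt(826))^(1/3))/8) + C4*exp(-2^(1/3)*y*(-(24 + sqrt(826))^(1/3) + 5*2^(1/3)/(24 + sqrt(826))^(1/3))/4)


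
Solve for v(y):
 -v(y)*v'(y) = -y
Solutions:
 v(y) = -sqrt(C1 + y^2)
 v(y) = sqrt(C1 + y^2)


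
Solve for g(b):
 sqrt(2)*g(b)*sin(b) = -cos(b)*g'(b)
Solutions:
 g(b) = C1*cos(b)^(sqrt(2))


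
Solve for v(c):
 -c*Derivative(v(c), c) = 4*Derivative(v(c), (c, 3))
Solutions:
 v(c) = C1 + Integral(C2*airyai(-2^(1/3)*c/2) + C3*airybi(-2^(1/3)*c/2), c)


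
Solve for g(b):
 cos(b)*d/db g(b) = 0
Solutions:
 g(b) = C1


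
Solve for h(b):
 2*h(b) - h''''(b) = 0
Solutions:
 h(b) = C1*exp(-2^(1/4)*b) + C2*exp(2^(1/4)*b) + C3*sin(2^(1/4)*b) + C4*cos(2^(1/4)*b)


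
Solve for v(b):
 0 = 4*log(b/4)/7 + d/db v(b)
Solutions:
 v(b) = C1 - 4*b*log(b)/7 + 4*b/7 + 8*b*log(2)/7


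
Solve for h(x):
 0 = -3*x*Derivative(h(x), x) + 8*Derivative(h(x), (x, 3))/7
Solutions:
 h(x) = C1 + Integral(C2*airyai(21^(1/3)*x/2) + C3*airybi(21^(1/3)*x/2), x)


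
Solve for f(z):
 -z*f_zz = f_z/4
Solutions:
 f(z) = C1 + C2*z^(3/4)


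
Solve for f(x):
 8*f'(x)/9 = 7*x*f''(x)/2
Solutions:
 f(x) = C1 + C2*x^(79/63)


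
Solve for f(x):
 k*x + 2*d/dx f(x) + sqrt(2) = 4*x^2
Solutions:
 f(x) = C1 - k*x^2/4 + 2*x^3/3 - sqrt(2)*x/2


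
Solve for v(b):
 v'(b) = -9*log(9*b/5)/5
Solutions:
 v(b) = C1 - 9*b*log(b)/5 - 18*b*log(3)/5 + 9*b/5 + 9*b*log(5)/5


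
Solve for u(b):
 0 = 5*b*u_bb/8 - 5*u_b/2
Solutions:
 u(b) = C1 + C2*b^5


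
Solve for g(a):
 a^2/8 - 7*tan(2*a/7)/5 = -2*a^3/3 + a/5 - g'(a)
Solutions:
 g(a) = C1 - a^4/6 - a^3/24 + a^2/10 - 49*log(cos(2*a/7))/10


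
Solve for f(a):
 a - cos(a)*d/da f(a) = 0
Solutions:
 f(a) = C1 + Integral(a/cos(a), a)


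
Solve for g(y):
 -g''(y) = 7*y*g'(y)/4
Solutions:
 g(y) = C1 + C2*erf(sqrt(14)*y/4)


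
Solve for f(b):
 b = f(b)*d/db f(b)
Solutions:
 f(b) = -sqrt(C1 + b^2)
 f(b) = sqrt(C1 + b^2)


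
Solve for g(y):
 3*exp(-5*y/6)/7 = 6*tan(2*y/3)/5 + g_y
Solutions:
 g(y) = C1 - 9*log(tan(2*y/3)^2 + 1)/10 - 18*exp(-5*y/6)/35


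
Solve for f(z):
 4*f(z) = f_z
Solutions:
 f(z) = C1*exp(4*z)


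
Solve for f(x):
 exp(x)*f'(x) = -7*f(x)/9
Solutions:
 f(x) = C1*exp(7*exp(-x)/9)


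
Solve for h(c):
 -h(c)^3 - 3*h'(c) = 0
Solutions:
 h(c) = -sqrt(6)*sqrt(-1/(C1 - c))/2
 h(c) = sqrt(6)*sqrt(-1/(C1 - c))/2


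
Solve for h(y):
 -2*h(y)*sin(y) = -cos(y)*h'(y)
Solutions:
 h(y) = C1/cos(y)^2


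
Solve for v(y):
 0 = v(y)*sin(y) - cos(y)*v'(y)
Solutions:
 v(y) = C1/cos(y)


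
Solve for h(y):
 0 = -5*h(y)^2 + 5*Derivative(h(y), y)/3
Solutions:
 h(y) = -1/(C1 + 3*y)


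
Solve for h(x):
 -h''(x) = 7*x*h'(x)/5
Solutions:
 h(x) = C1 + C2*erf(sqrt(70)*x/10)


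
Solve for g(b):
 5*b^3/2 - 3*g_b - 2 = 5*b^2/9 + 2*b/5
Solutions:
 g(b) = C1 + 5*b^4/24 - 5*b^3/81 - b^2/15 - 2*b/3


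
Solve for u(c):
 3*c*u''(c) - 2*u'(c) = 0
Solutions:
 u(c) = C1 + C2*c^(5/3)


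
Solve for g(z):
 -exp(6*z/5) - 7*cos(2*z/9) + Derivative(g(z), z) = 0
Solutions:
 g(z) = C1 + 5*exp(6*z/5)/6 + 63*sin(2*z/9)/2


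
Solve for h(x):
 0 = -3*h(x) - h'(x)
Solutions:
 h(x) = C1*exp(-3*x)


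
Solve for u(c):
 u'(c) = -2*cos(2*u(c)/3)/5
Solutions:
 2*c/5 - 3*log(sin(2*u(c)/3) - 1)/4 + 3*log(sin(2*u(c)/3) + 1)/4 = C1


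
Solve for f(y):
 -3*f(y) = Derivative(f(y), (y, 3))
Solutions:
 f(y) = C3*exp(-3^(1/3)*y) + (C1*sin(3^(5/6)*y/2) + C2*cos(3^(5/6)*y/2))*exp(3^(1/3)*y/2)


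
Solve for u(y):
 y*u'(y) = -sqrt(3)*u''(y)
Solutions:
 u(y) = C1 + C2*erf(sqrt(2)*3^(3/4)*y/6)


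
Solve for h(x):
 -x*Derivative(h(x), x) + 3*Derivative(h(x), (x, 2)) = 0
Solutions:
 h(x) = C1 + C2*erfi(sqrt(6)*x/6)


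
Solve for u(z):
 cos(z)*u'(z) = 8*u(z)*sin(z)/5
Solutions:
 u(z) = C1/cos(z)^(8/5)


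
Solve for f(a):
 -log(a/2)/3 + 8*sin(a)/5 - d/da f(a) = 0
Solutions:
 f(a) = C1 - a*log(a)/3 + a*log(2)/3 + a/3 - 8*cos(a)/5


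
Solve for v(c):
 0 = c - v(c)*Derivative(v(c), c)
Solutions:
 v(c) = -sqrt(C1 + c^2)
 v(c) = sqrt(C1 + c^2)


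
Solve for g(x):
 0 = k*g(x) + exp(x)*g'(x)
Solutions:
 g(x) = C1*exp(k*exp(-x))


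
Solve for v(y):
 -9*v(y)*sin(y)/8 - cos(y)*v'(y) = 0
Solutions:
 v(y) = C1*cos(y)^(9/8)


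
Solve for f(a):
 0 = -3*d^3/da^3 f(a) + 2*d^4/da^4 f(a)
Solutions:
 f(a) = C1 + C2*a + C3*a^2 + C4*exp(3*a/2)


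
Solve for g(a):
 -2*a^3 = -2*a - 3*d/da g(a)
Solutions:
 g(a) = C1 + a^4/6 - a^2/3


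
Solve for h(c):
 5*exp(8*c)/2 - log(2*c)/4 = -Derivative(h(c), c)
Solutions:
 h(c) = C1 + c*log(c)/4 + c*(-1 + log(2))/4 - 5*exp(8*c)/16


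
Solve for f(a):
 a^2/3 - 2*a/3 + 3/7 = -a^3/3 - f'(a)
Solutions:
 f(a) = C1 - a^4/12 - a^3/9 + a^2/3 - 3*a/7


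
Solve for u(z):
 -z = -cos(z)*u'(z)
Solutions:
 u(z) = C1 + Integral(z/cos(z), z)


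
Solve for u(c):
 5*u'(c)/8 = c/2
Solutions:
 u(c) = C1 + 2*c^2/5


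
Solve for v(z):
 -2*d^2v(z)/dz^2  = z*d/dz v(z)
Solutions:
 v(z) = C1 + C2*erf(z/2)


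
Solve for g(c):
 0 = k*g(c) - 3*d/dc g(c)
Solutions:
 g(c) = C1*exp(c*k/3)


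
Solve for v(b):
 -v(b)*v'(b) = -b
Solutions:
 v(b) = -sqrt(C1 + b^2)
 v(b) = sqrt(C1 + b^2)


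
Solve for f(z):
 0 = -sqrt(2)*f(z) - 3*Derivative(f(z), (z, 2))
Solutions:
 f(z) = C1*sin(2^(1/4)*sqrt(3)*z/3) + C2*cos(2^(1/4)*sqrt(3)*z/3)


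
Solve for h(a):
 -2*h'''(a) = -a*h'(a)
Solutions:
 h(a) = C1 + Integral(C2*airyai(2^(2/3)*a/2) + C3*airybi(2^(2/3)*a/2), a)


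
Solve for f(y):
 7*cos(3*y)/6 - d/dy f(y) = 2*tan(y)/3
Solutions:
 f(y) = C1 + 2*log(cos(y))/3 + 7*sin(3*y)/18


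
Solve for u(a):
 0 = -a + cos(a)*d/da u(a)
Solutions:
 u(a) = C1 + Integral(a/cos(a), a)


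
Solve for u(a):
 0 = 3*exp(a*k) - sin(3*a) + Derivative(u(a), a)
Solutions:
 u(a) = C1 - cos(3*a)/3 - 3*exp(a*k)/k


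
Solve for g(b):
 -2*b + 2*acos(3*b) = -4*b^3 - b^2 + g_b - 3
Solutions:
 g(b) = C1 + b^4 + b^3/3 - b^2 + 2*b*acos(3*b) + 3*b - 2*sqrt(1 - 9*b^2)/3


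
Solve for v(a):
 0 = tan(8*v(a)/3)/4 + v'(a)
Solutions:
 v(a) = -3*asin(C1*exp(-2*a/3))/8 + 3*pi/8
 v(a) = 3*asin(C1*exp(-2*a/3))/8


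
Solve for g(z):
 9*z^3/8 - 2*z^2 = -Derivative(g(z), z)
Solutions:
 g(z) = C1 - 9*z^4/32 + 2*z^3/3


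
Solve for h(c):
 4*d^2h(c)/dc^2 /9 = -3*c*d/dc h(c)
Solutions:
 h(c) = C1 + C2*erf(3*sqrt(6)*c/4)


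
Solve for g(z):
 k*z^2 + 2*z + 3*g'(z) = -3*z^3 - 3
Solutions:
 g(z) = C1 - k*z^3/9 - z^4/4 - z^2/3 - z


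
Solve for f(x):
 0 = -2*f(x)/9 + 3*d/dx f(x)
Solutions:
 f(x) = C1*exp(2*x/27)


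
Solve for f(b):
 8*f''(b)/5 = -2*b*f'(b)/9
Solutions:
 f(b) = C1 + C2*erf(sqrt(10)*b/12)


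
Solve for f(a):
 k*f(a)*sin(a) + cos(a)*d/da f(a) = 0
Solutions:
 f(a) = C1*exp(k*log(cos(a)))


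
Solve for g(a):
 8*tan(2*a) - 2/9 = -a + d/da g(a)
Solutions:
 g(a) = C1 + a^2/2 - 2*a/9 - 4*log(cos(2*a))


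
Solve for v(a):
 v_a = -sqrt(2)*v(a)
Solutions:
 v(a) = C1*exp(-sqrt(2)*a)


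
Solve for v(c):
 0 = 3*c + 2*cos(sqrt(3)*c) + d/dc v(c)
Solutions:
 v(c) = C1 - 3*c^2/2 - 2*sqrt(3)*sin(sqrt(3)*c)/3


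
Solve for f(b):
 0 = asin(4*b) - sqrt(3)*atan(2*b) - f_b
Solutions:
 f(b) = C1 + b*asin(4*b) + sqrt(1 - 16*b^2)/4 - sqrt(3)*(b*atan(2*b) - log(4*b^2 + 1)/4)


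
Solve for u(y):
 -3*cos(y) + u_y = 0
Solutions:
 u(y) = C1 + 3*sin(y)


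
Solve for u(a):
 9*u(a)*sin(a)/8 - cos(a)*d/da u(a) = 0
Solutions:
 u(a) = C1/cos(a)^(9/8)


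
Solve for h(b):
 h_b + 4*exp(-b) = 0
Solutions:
 h(b) = C1 + 4*exp(-b)


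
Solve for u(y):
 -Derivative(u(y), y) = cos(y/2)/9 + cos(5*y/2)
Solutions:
 u(y) = C1 - 2*sin(y/2)/9 - 2*sin(5*y/2)/5


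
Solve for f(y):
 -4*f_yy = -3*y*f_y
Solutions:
 f(y) = C1 + C2*erfi(sqrt(6)*y/4)


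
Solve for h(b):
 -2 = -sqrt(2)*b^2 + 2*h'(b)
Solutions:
 h(b) = C1 + sqrt(2)*b^3/6 - b


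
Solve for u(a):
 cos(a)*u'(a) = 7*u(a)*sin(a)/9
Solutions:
 u(a) = C1/cos(a)^(7/9)


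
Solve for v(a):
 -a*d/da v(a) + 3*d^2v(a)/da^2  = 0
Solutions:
 v(a) = C1 + C2*erfi(sqrt(6)*a/6)


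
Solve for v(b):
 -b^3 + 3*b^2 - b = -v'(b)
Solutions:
 v(b) = C1 + b^4/4 - b^3 + b^2/2


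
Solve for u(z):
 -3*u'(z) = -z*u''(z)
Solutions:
 u(z) = C1 + C2*z^4


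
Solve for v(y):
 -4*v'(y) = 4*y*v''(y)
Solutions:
 v(y) = C1 + C2*log(y)


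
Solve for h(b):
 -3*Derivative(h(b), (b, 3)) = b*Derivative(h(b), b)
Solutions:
 h(b) = C1 + Integral(C2*airyai(-3^(2/3)*b/3) + C3*airybi(-3^(2/3)*b/3), b)


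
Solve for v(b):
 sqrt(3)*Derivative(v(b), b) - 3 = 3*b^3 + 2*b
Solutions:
 v(b) = C1 + sqrt(3)*b^4/4 + sqrt(3)*b^2/3 + sqrt(3)*b


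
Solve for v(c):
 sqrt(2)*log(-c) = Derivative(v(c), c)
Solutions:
 v(c) = C1 + sqrt(2)*c*log(-c) - sqrt(2)*c


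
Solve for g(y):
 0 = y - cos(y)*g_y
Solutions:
 g(y) = C1 + Integral(y/cos(y), y)


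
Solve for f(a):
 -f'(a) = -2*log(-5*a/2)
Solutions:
 f(a) = C1 + 2*a*log(-a) + 2*a*(-1 - log(2) + log(5))


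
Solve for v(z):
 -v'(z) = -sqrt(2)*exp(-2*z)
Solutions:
 v(z) = C1 - sqrt(2)*exp(-2*z)/2


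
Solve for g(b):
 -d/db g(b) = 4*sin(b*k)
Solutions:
 g(b) = C1 + 4*cos(b*k)/k


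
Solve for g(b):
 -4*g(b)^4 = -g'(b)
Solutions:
 g(b) = (-1/(C1 + 12*b))^(1/3)
 g(b) = (-1/(C1 + 4*b))^(1/3)*(-3^(2/3) - 3*3^(1/6)*I)/6
 g(b) = (-1/(C1 + 4*b))^(1/3)*(-3^(2/3) + 3*3^(1/6)*I)/6


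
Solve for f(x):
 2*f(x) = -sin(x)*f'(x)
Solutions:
 f(x) = C1*(cos(x) + 1)/(cos(x) - 1)


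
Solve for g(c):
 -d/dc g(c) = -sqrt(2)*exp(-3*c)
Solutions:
 g(c) = C1 - sqrt(2)*exp(-3*c)/3


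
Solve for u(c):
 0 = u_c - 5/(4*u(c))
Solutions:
 u(c) = -sqrt(C1 + 10*c)/2
 u(c) = sqrt(C1 + 10*c)/2


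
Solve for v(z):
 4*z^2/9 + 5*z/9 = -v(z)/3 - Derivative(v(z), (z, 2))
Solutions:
 v(z) = C1*sin(sqrt(3)*z/3) + C2*cos(sqrt(3)*z/3) - 4*z^2/3 - 5*z/3 + 8


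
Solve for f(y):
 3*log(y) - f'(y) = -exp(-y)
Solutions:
 f(y) = C1 + 3*y*log(y) - 3*y - exp(-y)


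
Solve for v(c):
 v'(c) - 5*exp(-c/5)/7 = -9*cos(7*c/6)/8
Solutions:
 v(c) = C1 - 27*sin(7*c/6)/28 - 25*exp(-c/5)/7


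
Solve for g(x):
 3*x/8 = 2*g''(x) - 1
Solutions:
 g(x) = C1 + C2*x + x^3/32 + x^2/4


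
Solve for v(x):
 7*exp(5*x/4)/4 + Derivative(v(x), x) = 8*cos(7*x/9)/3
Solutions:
 v(x) = C1 - 7*exp(5*x/4)/5 + 24*sin(7*x/9)/7


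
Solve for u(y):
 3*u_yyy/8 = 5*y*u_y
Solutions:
 u(y) = C1 + Integral(C2*airyai(2*3^(2/3)*5^(1/3)*y/3) + C3*airybi(2*3^(2/3)*5^(1/3)*y/3), y)


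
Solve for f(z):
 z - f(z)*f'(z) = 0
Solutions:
 f(z) = -sqrt(C1 + z^2)
 f(z) = sqrt(C1 + z^2)


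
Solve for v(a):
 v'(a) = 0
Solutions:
 v(a) = C1


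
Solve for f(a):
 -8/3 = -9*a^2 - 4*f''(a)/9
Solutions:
 f(a) = C1 + C2*a - 27*a^4/16 + 3*a^2


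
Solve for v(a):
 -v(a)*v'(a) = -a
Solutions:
 v(a) = -sqrt(C1 + a^2)
 v(a) = sqrt(C1 + a^2)


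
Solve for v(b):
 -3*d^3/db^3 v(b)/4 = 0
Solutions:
 v(b) = C1 + C2*b + C3*b^2


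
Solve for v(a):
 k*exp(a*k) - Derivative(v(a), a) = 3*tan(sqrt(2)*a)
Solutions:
 v(a) = C1 + k*Piecewise((exp(a*k)/k, Ne(k, 0)), (a, True)) + 3*sqrt(2)*log(cos(sqrt(2)*a))/2


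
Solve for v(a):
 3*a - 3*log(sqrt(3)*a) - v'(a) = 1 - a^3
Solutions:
 v(a) = C1 + a^4/4 + 3*a^2/2 - 3*a*log(a) - 3*a*log(3)/2 + 2*a


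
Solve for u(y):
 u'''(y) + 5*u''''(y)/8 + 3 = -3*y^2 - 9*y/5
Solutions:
 u(y) = C1 + C2*y + C3*y^2 + C4*exp(-8*y/5) - y^5/20 + 13*y^4/160 - 45*y^3/64


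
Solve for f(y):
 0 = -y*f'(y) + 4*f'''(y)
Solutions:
 f(y) = C1 + Integral(C2*airyai(2^(1/3)*y/2) + C3*airybi(2^(1/3)*y/2), y)


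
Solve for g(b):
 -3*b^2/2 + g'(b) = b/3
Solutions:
 g(b) = C1 + b^3/2 + b^2/6


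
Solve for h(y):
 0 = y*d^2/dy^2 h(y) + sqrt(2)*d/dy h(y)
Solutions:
 h(y) = C1 + C2*y^(1 - sqrt(2))


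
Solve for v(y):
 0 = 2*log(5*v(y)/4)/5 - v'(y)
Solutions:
 5*Integral(1/(-log(_y) - log(5) + 2*log(2)), (_y, v(y)))/2 = C1 - y


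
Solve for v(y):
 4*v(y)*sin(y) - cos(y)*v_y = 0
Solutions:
 v(y) = C1/cos(y)^4


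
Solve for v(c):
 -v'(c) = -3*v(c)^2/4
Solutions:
 v(c) = -4/(C1 + 3*c)


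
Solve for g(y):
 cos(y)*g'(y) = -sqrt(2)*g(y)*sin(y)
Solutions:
 g(y) = C1*cos(y)^(sqrt(2))


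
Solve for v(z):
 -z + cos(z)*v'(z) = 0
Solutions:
 v(z) = C1 + Integral(z/cos(z), z)


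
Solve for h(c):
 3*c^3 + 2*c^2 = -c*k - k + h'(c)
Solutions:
 h(c) = C1 + 3*c^4/4 + 2*c^3/3 + c^2*k/2 + c*k


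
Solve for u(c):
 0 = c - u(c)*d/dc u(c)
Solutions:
 u(c) = -sqrt(C1 + c^2)
 u(c) = sqrt(C1 + c^2)


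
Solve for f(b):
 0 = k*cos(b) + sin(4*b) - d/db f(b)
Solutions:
 f(b) = C1 + k*sin(b) - cos(4*b)/4


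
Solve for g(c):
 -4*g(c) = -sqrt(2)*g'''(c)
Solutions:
 g(c) = C3*exp(sqrt(2)*c) + (C1*sin(sqrt(6)*c/2) + C2*cos(sqrt(6)*c/2))*exp(-sqrt(2)*c/2)


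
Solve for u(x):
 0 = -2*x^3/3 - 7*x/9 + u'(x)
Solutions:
 u(x) = C1 + x^4/6 + 7*x^2/18


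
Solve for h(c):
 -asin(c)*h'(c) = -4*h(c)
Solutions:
 h(c) = C1*exp(4*Integral(1/asin(c), c))


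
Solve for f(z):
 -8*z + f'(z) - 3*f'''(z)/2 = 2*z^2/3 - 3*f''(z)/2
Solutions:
 f(z) = C1 + C2*exp(z*(3 - sqrt(33))/6) + C3*exp(z*(3 + sqrt(33))/6) + 2*z^3/9 + 3*z^2 - 7*z


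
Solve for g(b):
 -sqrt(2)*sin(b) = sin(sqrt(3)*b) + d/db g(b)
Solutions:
 g(b) = C1 + sqrt(2)*cos(b) + sqrt(3)*cos(sqrt(3)*b)/3
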